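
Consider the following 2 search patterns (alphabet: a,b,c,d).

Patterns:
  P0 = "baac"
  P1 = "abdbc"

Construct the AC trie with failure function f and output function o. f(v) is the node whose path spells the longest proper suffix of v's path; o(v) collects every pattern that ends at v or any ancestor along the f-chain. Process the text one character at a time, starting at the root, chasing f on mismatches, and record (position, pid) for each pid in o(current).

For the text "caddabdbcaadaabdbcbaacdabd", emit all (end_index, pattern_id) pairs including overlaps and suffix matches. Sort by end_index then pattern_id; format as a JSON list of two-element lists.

Construct AC machine:
Trie (insert patterns):
  0='ε' goto a→5 b→1
  1='b' goto a→2
  2='ba' goto a→3
  3='baa' goto c→4
  4='baac' goto ·  [P0 ends]
  5='a' goto b→6
  6='ab' goto d→7
  7='abd' goto b→8
  8='abdb' goto c→9
  9='abdbc' goto ·  [P1 ends]

Failure links (BFS by depth):
  fail(1) 'b': from fail(0)=0 chase 'b': 0 ⇒ 0;  out=∅∪out(0)=∅
  fail(5) 'a': from fail(0)=0 chase 'a': 0 ⇒ 0;  out=∅∪out(0)=∅
  fail(2) 'ba': from fail(1)=0 chase 'a': 0 ⇒ 5;  out=∅∪out(5)=∅
  fail(6) 'ab': from fail(5)=0 chase 'b': 0 ⇒ 1;  out=∅∪out(1)=∅
  fail(3) 'baa': from fail(2)=5 chase 'a': 5→0 ⇒ 5;  out=∅∪out(5)=∅
  fail(7) 'abd': from fail(6)=1 chase 'd': 1→0 ⇒ 0;  out=∅∪out(0)=∅
  fail(4) 'baac': from fail(3)=5 chase 'c': 5→0 ⇒ 0;  out={0}∪out(0)={0}
  fail(8) 'abdb': from fail(7)=0 chase 'b': 0 ⇒ 1;  out=∅∪out(1)=∅
  fail(9) 'abdbc': from fail(8)=1 chase 'c': 1→0 ⇒ 0;  out={1}∪out(0)={1}

Text stream:
[0] read 'c'  n0⇒n0
[1] read 'a'  n0⇒n5
[2] read 'd'  n5⇒n0 (via fail)
[3] read 'd'  n0⇒n0
[4] read 'a'  n0⇒n5
[5] read 'b'  n5⇒n6
[6] read 'd'  n6⇒n7
[7] read 'b'  n7⇒n8
[8] read 'c'  n8⇒n9  ** P1@[4:8]
[9] read 'a'  n9⇒n5 (via fail)
[10] read 'a'  n5⇒n5 (via fail)
[11] read 'd'  n5⇒n0 (via fail)
[12] read 'a'  n0⇒n5
[13] read 'a'  n5⇒n5 (via fail)
[14] read 'b'  n5⇒n6
[15] read 'd'  n6⇒n7
[16] read 'b'  n7⇒n8
[17] read 'c'  n8⇒n9  ** P1@[13:17]
[18] read 'b'  n9⇒n1 (via fail)
[19] read 'a'  n1⇒n2
[20] read 'a'  n2⇒n3
[21] read 'c'  n3⇒n4  ** P0@[18:21]
[22] read 'd'  n4⇒n0 (via fail)
[23] read 'a'  n0⇒n5
[24] read 'b'  n5⇒n6
[25] read 'd'  n6⇒n7

All matches (sorted): [[8,1],[17,1],[21,0]]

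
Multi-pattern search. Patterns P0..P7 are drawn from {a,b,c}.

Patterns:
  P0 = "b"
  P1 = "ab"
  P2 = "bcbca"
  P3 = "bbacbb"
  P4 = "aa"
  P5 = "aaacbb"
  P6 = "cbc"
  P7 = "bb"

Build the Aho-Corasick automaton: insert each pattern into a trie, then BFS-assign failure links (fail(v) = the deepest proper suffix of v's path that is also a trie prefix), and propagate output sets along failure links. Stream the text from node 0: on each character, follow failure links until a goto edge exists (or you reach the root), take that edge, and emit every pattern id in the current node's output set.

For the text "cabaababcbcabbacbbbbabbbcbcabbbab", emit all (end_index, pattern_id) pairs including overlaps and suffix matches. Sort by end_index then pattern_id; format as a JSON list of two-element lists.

Build:
Trie (insert patterns):
  0='ε' goto a→2 b→1 c→18
  1='b' goto b→8 c→4  ←P0
  2='a' goto a→13 b→3
  3='ab' goto ·  ←P1
  4='bc' goto b→5
  5='bcb' goto c→6
  6='bcbc' goto a→7
  7='bcbca' goto ·  ←P2
  8='bb' goto a→9  ←P7
  9='bba' goto c→10
  10='bbac' goto b→11
  11='bbacb' goto b→12
  12='bbacbb' goto ·  ←P3
  13='aa' goto a→14  ←P4
  14='aaa' goto c→15
  15='aaac' goto b→16
  16='aaacb' goto b→17
  17='aaacbb' goto ·  ←P5
  18='c' goto b→19
  19='cb' goto c→20
  20='cbc' goto ·  ←P6

Failure links (BFS by depth):
  fail(1) 'b': from fail(0)=0 chase 'b': 0 ⇒ 0;  out={0}∪out(0)={0}
  fail(2) 'a': from fail(0)=0 chase 'a': 0 ⇒ 0;  out=∅∪out(0)=∅
  fail(18) 'c': from fail(0)=0 chase 'c': 0 ⇒ 0;  out=∅∪out(0)=∅
  fail(3) 'ab': from fail(2)=0 chase 'b': 0 ⇒ 1;  out={1}∪out(1)={0,1}
  fail(4) 'bc': from fail(1)=0 chase 'c': 0 ⇒ 18;  out=∅∪out(18)=∅
  fail(8) 'bb': from fail(1)=0 chase 'b': 0 ⇒ 1;  out={7}∪out(1)={0,7}
  fail(13) 'aa': from fail(2)=0 chase 'a': 0 ⇒ 2;  out={4}∪out(2)={4}
  fail(19) 'cb': from fail(18)=0 chase 'b': 0 ⇒ 1;  out=∅∪out(1)={0}
  fail(5) 'bcb': from fail(4)=18 chase 'b': 18 ⇒ 19;  out=∅∪out(19)={0}
  fail(9) 'bba': from fail(8)=1 chase 'a': 1→0 ⇒ 2;  out=∅∪out(2)=∅
  fail(14) 'aaa': from fail(13)=2 chase 'a': 2 ⇒ 13;  out=∅∪out(13)={4}
  fail(20) 'cbc': from fail(19)=1 chase 'c': 1 ⇒ 4;  out={6}∪out(4)={6}
  fail(6) 'bcbc': from fail(5)=19 chase 'c': 19 ⇒ 20;  out=∅∪out(20)={6}
  fail(10) 'bbac': from fail(9)=2 chase 'c': 2→0 ⇒ 18;  out=∅∪out(18)=∅
  fail(15) 'aaac': from fail(14)=13 chase 'c': 13→2→0 ⇒ 18;  out=∅∪out(18)=∅
  fail(7) 'bcbca': from fail(6)=20 chase 'a': 20→4→18→0 ⇒ 2;  out={2}∪out(2)={2}
  fail(11) 'bbacb': from fail(10)=18 chase 'b': 18 ⇒ 19;  out=∅∪out(19)={0}
  fail(16) 'aaacb': from fail(15)=18 chase 'b': 18 ⇒ 19;  out=∅∪out(19)={0}
  fail(12) 'bbacbb': from fail(11)=19 chase 'b': 19→1 ⇒ 8;  out={3}∪out(8)={0,3,7}
  fail(17) 'aaacbb': from fail(16)=19 chase 'b': 19→1 ⇒ 8;  out={5}∪out(8)={0,5,7}

Text stream:
pos 0 'c': at 18
pos 1 'a': at 2 (fail-walked)
pos 2 'b': at 3  → match P0@[2:2],P1@[1:2]
pos 3 'a': at 2 (fail-walked)
pos 4 'a': at 13  → match P4@[3:4]
pos 5 'b': at 3 (fail-walked)  → match P0@[5:5],P1@[4:5]
pos 6 'a': at 2 (fail-walked)
pos 7 'b': at 3  → match P0@[7:7],P1@[6:7]
pos 8 'c': at 4 (fail-walked)
pos 9 'b': at 5  → match P0@[9:9]
pos 10 'c': at 6  → match P6@[8:10]
pos 11 'a': at 7  → match P2@[7:11]
pos 12 'b': at 3 (fail-walked)  → match P0@[12:12],P1@[11:12]
pos 13 'b': at 8 (fail-walked)  → match P0@[13:13],P7@[12:13]
pos 14 'a': at 9
pos 15 'c': at 10
pos 16 'b': at 11  → match P0@[16:16]
pos 17 'b': at 12  → match P0@[17:17],P3@[12:17],P7@[16:17]
pos 18 'b': at 8 (fail-walked)  → match P0@[18:18],P7@[17:18]
pos 19 'b': at 8 (fail-walked)  → match P0@[19:19],P7@[18:19]
pos 20 'a': at 9
pos 21 'b': at 3 (fail-walked)  → match P0@[21:21],P1@[20:21]
pos 22 'b': at 8 (fail-walked)  → match P0@[22:22],P7@[21:22]
pos 23 'b': at 8 (fail-walked)  → match P0@[23:23],P7@[22:23]
pos 24 'c': at 4 (fail-walked)
pos 25 'b': at 5  → match P0@[25:25]
pos 26 'c': at 6  → match P6@[24:26]
pos 27 'a': at 7  → match P2@[23:27]
pos 28 'b': at 3 (fail-walked)  → match P0@[28:28],P1@[27:28]
pos 29 'b': at 8 (fail-walked)  → match P0@[29:29],P7@[28:29]
pos 30 'b': at 8 (fail-walked)  → match P0@[30:30],P7@[29:30]
pos 31 'a': at 9
pos 32 'b': at 3 (fail-walked)  → match P0@[32:32],P1@[31:32]

All matches (sorted): [[2,0],[2,1],[4,4],[5,0],[5,1],[7,0],[7,1],[9,0],[10,6],[11,2],[12,0],[12,1],[13,0],[13,7],[16,0],[17,0],[17,3],[17,7],[18,0],[18,7],[19,0],[19,7],[21,0],[21,1],[22,0],[22,7],[23,0],[23,7],[25,0],[26,6],[27,2],[28,0],[28,1],[29,0],[29,7],[30,0],[30,7],[32,0],[32,1]]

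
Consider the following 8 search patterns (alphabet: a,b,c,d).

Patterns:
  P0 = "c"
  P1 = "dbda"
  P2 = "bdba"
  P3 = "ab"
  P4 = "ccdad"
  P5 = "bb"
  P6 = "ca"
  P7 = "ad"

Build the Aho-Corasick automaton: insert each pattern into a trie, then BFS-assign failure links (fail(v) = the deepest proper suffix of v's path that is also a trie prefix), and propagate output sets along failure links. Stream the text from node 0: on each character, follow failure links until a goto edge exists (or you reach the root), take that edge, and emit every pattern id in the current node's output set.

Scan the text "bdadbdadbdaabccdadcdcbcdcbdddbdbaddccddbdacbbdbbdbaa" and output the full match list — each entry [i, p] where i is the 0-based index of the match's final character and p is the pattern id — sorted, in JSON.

Construct AC machine:
Trie (insert patterns):
  n0 'ε': a→10 b→6 c→1 d→2
  n1 'c': a→17 c→12  [P0 ends]
  n2 'd': b→3
  n3 'db': d→4
  n4 'dbd': a→5
  n5 'dbda': ·  [P1 ends]
  n6 'b': b→16 d→7
  n7 'bd': b→8
  n8 'bdb': a→9
  n9 'bdba': ·  [P2 ends]
  n10 'a': b→11 d→18
  n11 'ab': ·  [P3 ends]
  n12 'cc': d→13
  n13 'ccd': a→14
  n14 'ccda': d→15
  n15 'ccdad': ·  [P4 ends]
  n16 'bb': ·  [P5 ends]
  n17 'ca': ·  [P6 ends]
  n18 'ad': ·  [P7 ends]

Failure links (BFS by depth):
  n1('c'): parent n0 fail=0; on 'c' 0 → fail=0;  out {0}∪∅={0}
  n2('d'): parent n0 fail=0; on 'd' 0 → fail=0;  out ∅∪∅=∅
  n6('b'): parent n0 fail=0; on 'b' 0 → fail=0;  out ∅∪∅=∅
  n10('a'): parent n0 fail=0; on 'a' 0 → fail=0;  out ∅∪∅=∅
  n3('db'): parent n2 fail=0; on 'b' 0 → fail=6;  out ∅∪∅=∅
  n7('bd'): parent n6 fail=0; on 'd' 0 → fail=2;  out ∅∪∅=∅
  n11('ab'): parent n10 fail=0; on 'b' 0 → fail=6;  out {3}∪∅={3}
  n12('cc'): parent n1 fail=0; on 'c' 0 → fail=1;  out ∅∪{0}={0}
  n16('bb'): parent n6 fail=0; on 'b' 0 → fail=6;  out {5}∪∅={5}
  n17('ca'): parent n1 fail=0; on 'a' 0 → fail=10;  out {6}∪∅={6}
  n18('ad'): parent n10 fail=0; on 'd' 0 → fail=2;  out {7}∪∅={7}
  n4('dbd'): parent n3 fail=6; on 'd' 6 → fail=7;  out ∅∪∅=∅
  n8('bdb'): parent n7 fail=2; on 'b' 2 → fail=3;  out ∅∪∅=∅
  n13('ccd'): parent n12 fail=1; on 'd' 1→0 → fail=2;  out ∅∪∅=∅
  n5('dbda'): parent n4 fail=7; on 'a' 7→2→0 → fail=10;  out {1}∪∅={1}
  n9('bdba'): parent n8 fail=3; on 'a' 3→6→0 → fail=10;  out {2}∪∅={2}
  n14('ccda'): parent n13 fail=2; on 'a' 2→0 → fail=10;  out ∅∪∅=∅
  n15('ccdad'): parent n14 fail=10; on 'd' 10 → fail=18;  out {4}∪{7}={4,7}

Run:
i=0 'b': node 0→6
i=1 'd': node 6→7
i=2 'a': node 7→10 (via fail)
i=3 'd': node 10→18  → match P7@[2:3]
i=4 'b': node 18→3 (via fail)
i=5 'd': node 3→4
i=6 'a': node 4→5  → match P1@[3:6]
i=7 'd': node 5→18 (via fail)  → match P7@[6:7]
i=8 'b': node 18→3 (via fail)
i=9 'd': node 3→4
i=10 'a': node 4→5  → match P1@[7:10]
i=11 'a': node 5→10 (via fail)
i=12 'b': node 10→11  → match P3@[11:12]
i=13 'c': node 11→1 (via fail)  → match P0@[13:13]
i=14 'c': node 1→12  → match P0@[14:14]
i=15 'd': node 12→13
i=16 'a': node 13→14
i=17 'd': node 14→15  → match P4@[13:17],P7@[16:17]
i=18 'c': node 15→1 (via fail)  → match P0@[18:18]
i=19 'd': node 1→2 (via fail)
i=20 'c': node 2→1 (via fail)  → match P0@[20:20]
i=21 'b': node 1→6 (via fail)
i=22 'c': node 6→1 (via fail)  → match P0@[22:22]
i=23 'd': node 1→2 (via fail)
i=24 'c': node 2→1 (via fail)  → match P0@[24:24]
i=25 'b': node 1→6 (via fail)
i=26 'd': node 6→7
i=27 'd': node 7→2 (via fail)
i=28 'd': node 2→2 (via fail)
i=29 'b': node 2→3
i=30 'd': node 3→4
i=31 'b': node 4→8 (via fail)
i=32 'a': node 8→9  → match P2@[29:32]
i=33 'd': node 9→18 (via fail)  → match P7@[32:33]
i=34 'd': node 18→2 (via fail)
i=35 'c': node 2→1 (via fail)  → match P0@[35:35]
i=36 'c': node 1→12  → match P0@[36:36]
i=37 'd': node 12→13
i=38 'd': node 13→2 (via fail)
i=39 'b': node 2→3
i=40 'd': node 3→4
i=41 'a': node 4→5  → match P1@[38:41]
i=42 'c': node 5→1 (via fail)  → match P0@[42:42]
i=43 'b': node 1→6 (via fail)
i=44 'b': node 6→16  → match P5@[43:44]
i=45 'd': node 16→7 (via fail)
i=46 'b': node 7→8
i=47 'b': node 8→16 (via fail)  → match P5@[46:47]
i=48 'd': node 16→7 (via fail)
i=49 'b': node 7→8
i=50 'a': node 8→9  → match P2@[47:50]
i=51 'a': node 9→10 (via fail)

All matches (sorted): [[3,7],[6,1],[7,7],[10,1],[12,3],[13,0],[14,0],[17,4],[17,7],[18,0],[20,0],[22,0],[24,0],[32,2],[33,7],[35,0],[36,0],[41,1],[42,0],[44,5],[47,5],[50,2]]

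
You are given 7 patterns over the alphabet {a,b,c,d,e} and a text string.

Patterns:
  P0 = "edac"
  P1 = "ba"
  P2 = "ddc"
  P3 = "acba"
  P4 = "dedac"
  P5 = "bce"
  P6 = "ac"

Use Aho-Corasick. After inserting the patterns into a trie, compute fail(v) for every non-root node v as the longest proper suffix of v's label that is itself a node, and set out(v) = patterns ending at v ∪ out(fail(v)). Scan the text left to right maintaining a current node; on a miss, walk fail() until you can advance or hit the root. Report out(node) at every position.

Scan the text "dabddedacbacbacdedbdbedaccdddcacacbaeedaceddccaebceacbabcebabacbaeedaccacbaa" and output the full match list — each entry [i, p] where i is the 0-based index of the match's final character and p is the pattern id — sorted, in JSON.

Build:
Trie nodes:
  n0 'ε': a→10 b→5 d→7 e→1
  n1 'e': d→2
  n2 'ed': a→3
  n3 'eda': c→4
  n4 'edac': ·  [P0 ends]
  n5 'b': a→6 c→18
  n6 'ba': ·  [P1 ends]
  n7 'd': d→8 e→14
  n8 'dd': c→9
  n9 'ddc': ·  [P2 ends]
  n10 'a': c→11
  n11 'ac': b→12  [P6 ends]
  n12 'acb': a→13
  n13 'acba': ·  [P3 ends]
  n14 'de': d→15
  n15 'ded': a→16
  n16 'deda': c→17
  n17 'dedac': ·  [P4 ends]
  n18 'bc': e→19
  n19 'bce': ·  [P5 ends]

Failure links (BFS by depth):
  fail(1) 'e': from fail(0)=0 chase 'e': 0 ⇒ 0;  out=∅∪out(0)=∅
  fail(5) 'b': from fail(0)=0 chase 'b': 0 ⇒ 0;  out=∅∪out(0)=∅
  fail(7) 'd': from fail(0)=0 chase 'd': 0 ⇒ 0;  out=∅∪out(0)=∅
  fail(10) 'a': from fail(0)=0 chase 'a': 0 ⇒ 0;  out=∅∪out(0)=∅
  fail(2) 'ed': from fail(1)=0 chase 'd': 0 ⇒ 7;  out=∅∪out(7)=∅
  fail(6) 'ba': from fail(5)=0 chase 'a': 0 ⇒ 10;  out={1}∪out(10)={1}
  fail(8) 'dd': from fail(7)=0 chase 'd': 0 ⇒ 7;  out=∅∪out(7)=∅
  fail(11) 'ac': from fail(10)=0 chase 'c': 0 ⇒ 0;  out={6}∪out(0)={6}
  fail(14) 'de': from fail(7)=0 chase 'e': 0 ⇒ 1;  out=∅∪out(1)=∅
  fail(18) 'bc': from fail(5)=0 chase 'c': 0 ⇒ 0;  out=∅∪out(0)=∅
  fail(3) 'eda': from fail(2)=7 chase 'a': 7→0 ⇒ 10;  out=∅∪out(10)=∅
  fail(9) 'ddc': from fail(8)=7 chase 'c': 7→0 ⇒ 0;  out={2}∪out(0)={2}
  fail(12) 'acb': from fail(11)=0 chase 'b': 0 ⇒ 5;  out=∅∪out(5)=∅
  fail(15) 'ded': from fail(14)=1 chase 'd': 1 ⇒ 2;  out=∅∪out(2)=∅
  fail(19) 'bce': from fail(18)=0 chase 'e': 0 ⇒ 1;  out={5}∪out(1)={5}
  fail(4) 'edac': from fail(3)=10 chase 'c': 10 ⇒ 11;  out={0}∪out(11)={0,6}
  fail(13) 'acba': from fail(12)=5 chase 'a': 5 ⇒ 6;  out={3}∪out(6)={1,3}
  fail(16) 'deda': from fail(15)=2 chase 'a': 2 ⇒ 3;  out=∅∪out(3)=∅
  fail(17) 'dedac': from fail(16)=3 chase 'c': 3 ⇒ 4;  out={4}∪out(4)={0,4,6}

Run:
i=0 'd': node 0→7
i=1 'a': node 7→10 (fail-walked)
i=2 'b': node 10→5 (fail-walked)
i=3 'd': node 5→7 (fail-walked)
i=4 'd': node 7→8
i=5 'e': node 8→14 (fail-walked)
i=6 'd': node 14→15
i=7 'a': node 15→16
i=8 'c': node 16→17  → match P0@[5:8],P4@[4:8],P6@[7:8]
i=9 'b': node 17→12 (fail-walked)
i=10 'a': node 12→13  → match P1@[9:10],P3@[7:10]
i=11 'c': node 13→11 (fail-walked)  → match P6@[10:11]
i=12 'b': node 11→12
i=13 'a': node 12→13  → match P1@[12:13],P3@[10:13]
i=14 'c': node 13→11 (fail-walked)  → match P6@[13:14]
i=15 'd': node 11→7 (fail-walked)
i=16 'e': node 7→14
i=17 'd': node 14→15
i=18 'b': node 15→5 (fail-walked)
i=19 'd': node 5→7 (fail-walked)
i=20 'b': node 7→5 (fail-walked)
i=21 'e': node 5→1 (fail-walked)
i=22 'd': node 1→2
i=23 'a': node 2→3
i=24 'c': node 3→4  → match P0@[21:24],P6@[23:24]
i=25 'c': node 4→0 (fail-walked)
i=26 'd': node 0→7
i=27 'd': node 7→8
i=28 'd': node 8→8 (fail-walked)
i=29 'c': node 8→9  → match P2@[27:29]
i=30 'a': node 9→10 (fail-walked)
i=31 'c': node 10→11  → match P6@[30:31]
i=32 'a': node 11→10 (fail-walked)
i=33 'c': node 10→11  → match P6@[32:33]
i=34 'b': node 11→12
i=35 'a': node 12→13  → match P1@[34:35],P3@[32:35]
i=36 'e': node 13→1 (fail-walked)
i=37 'e': node 1→1 (fail-walked)
i=38 'd': node 1→2
i=39 'a': node 2→3
i=40 'c': node 3→4  → match P0@[37:40],P6@[39:40]
i=41 'e': node 4→1 (fail-walked)
i=42 'd': node 1→2
i=43 'd': node 2→8 (fail-walked)
i=44 'c': node 8→9  → match P2@[42:44]
i=45 'c': node 9→0 (fail-walked)
i=46 'a': node 0→10
i=47 'e': node 10→1 (fail-walked)
i=48 'b': node 1→5 (fail-walked)
i=49 'c': node 5→18
i=50 'e': node 18→19  → match P5@[48:50]
i=51 'a': node 19→10 (fail-walked)
i=52 'c': node 10→11  → match P6@[51:52]
i=53 'b': node 11→12
i=54 'a': node 12→13  → match P1@[53:54],P3@[51:54]
i=55 'b': node 13→5 (fail-walked)
i=56 'c': node 5→18
i=57 'e': node 18→19  → match P5@[55:57]
i=58 'b': node 19→5 (fail-walked)
i=59 'a': node 5→6  → match P1@[58:59]
i=60 'b': node 6→5 (fail-walked)
i=61 'a': node 5→6  → match P1@[60:61]
i=62 'c': node 6→11 (fail-walked)  → match P6@[61:62]
i=63 'b': node 11→12
i=64 'a': node 12→13  → match P1@[63:64],P3@[61:64]
i=65 'e': node 13→1 (fail-walked)
i=66 'e': node 1→1 (fail-walked)
i=67 'd': node 1→2
i=68 'a': node 2→3
i=69 'c': node 3→4  → match P0@[66:69],P6@[68:69]
i=70 'c': node 4→0 (fail-walked)
i=71 'a': node 0→10
i=72 'c': node 10→11  → match P6@[71:72]
i=73 'b': node 11→12
i=74 'a': node 12→13  → match P1@[73:74],P3@[71:74]
i=75 'a': node 13→10 (fail-walked)

All matches (sorted): [[8,0],[8,4],[8,6],[10,1],[10,3],[11,6],[13,1],[13,3],[14,6],[24,0],[24,6],[29,2],[31,6],[33,6],[35,1],[35,3],[40,0],[40,6],[44,2],[50,5],[52,6],[54,1],[54,3],[57,5],[59,1],[61,1],[62,6],[64,1],[64,3],[69,0],[69,6],[72,6],[74,1],[74,3]]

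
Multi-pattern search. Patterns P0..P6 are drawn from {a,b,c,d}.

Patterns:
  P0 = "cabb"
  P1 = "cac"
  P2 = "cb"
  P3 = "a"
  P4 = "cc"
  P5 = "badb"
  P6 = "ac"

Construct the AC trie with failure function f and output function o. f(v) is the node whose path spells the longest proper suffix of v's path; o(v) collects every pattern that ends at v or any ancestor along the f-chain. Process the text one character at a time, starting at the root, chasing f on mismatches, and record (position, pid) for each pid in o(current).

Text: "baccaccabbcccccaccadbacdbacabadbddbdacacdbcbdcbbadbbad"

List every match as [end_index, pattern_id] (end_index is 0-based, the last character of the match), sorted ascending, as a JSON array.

Build automaton:
Trie nodes:
  n0 'ε': a→7 b→9 c→1
  n1 'c': a→2 b→6 c→8
  n2 'ca': b→3 c→5
  n3 'cab': b→4
  n4 'cabb': ·  ←P0
  n5 'cac': ·  ←P1
  n6 'cb': ·  ←P2
  n7 'a': c→13  ←P3
  n8 'cc': ·  ←P4
  n9 'b': a→10
  n10 'ba': d→11
  n11 'bad': b→12
  n12 'badb': ·  ←P5
  n13 'ac': ·  ←P6

BFS fail/out derivation:
  fail(1) 'c': from fail(0)=0 chase 'c': 0 ⇒ 0;  out=∅∪out(0)=∅
  fail(7) 'a': from fail(0)=0 chase 'a': 0 ⇒ 0;  out={3}∪out(0)={3}
  fail(9) 'b': from fail(0)=0 chase 'b': 0 ⇒ 0;  out=∅∪out(0)=∅
  fail(2) 'ca': from fail(1)=0 chase 'a': 0 ⇒ 7;  out=∅∪out(7)={3}
  fail(6) 'cb': from fail(1)=0 chase 'b': 0 ⇒ 9;  out={2}∪out(9)={2}
  fail(8) 'cc': from fail(1)=0 chase 'c': 0 ⇒ 1;  out={4}∪out(1)={4}
  fail(10) 'ba': from fail(9)=0 chase 'a': 0 ⇒ 7;  out=∅∪out(7)={3}
  fail(13) 'ac': from fail(7)=0 chase 'c': 0 ⇒ 1;  out={6}∪out(1)={6}
  fail(3) 'cab': from fail(2)=7 chase 'b': 7→0 ⇒ 9;  out=∅∪out(9)=∅
  fail(5) 'cac': from fail(2)=7 chase 'c': 7 ⇒ 13;  out={1}∪out(13)={1,6}
  fail(11) 'bad': from fail(10)=7 chase 'd': 7→0 ⇒ 0;  out=∅∪out(0)=∅
  fail(4) 'cabb': from fail(3)=9 chase 'b': 9→0 ⇒ 9;  out={0}∪out(9)={0}
  fail(12) 'badb': from fail(11)=0 chase 'b': 0 ⇒ 9;  out={5}∪out(9)={5}

Run:
pos 0 'b': at 9
pos 1 'a': at 10  ** P3@[1:1]
pos 2 'c': at 13 (fail-walked)  ** P6@[1:2]
pos 3 'c': at 8 (fail-walked)  ** P4@[2:3]
pos 4 'a': at 2 (fail-walked)  ** P3@[4:4]
pos 5 'c': at 5  ** P1@[3:5],P6@[4:5]
pos 6 'c': at 8 (fail-walked)  ** P4@[5:6]
pos 7 'a': at 2 (fail-walked)  ** P3@[7:7]
pos 8 'b': at 3
pos 9 'b': at 4  ** P0@[6:9]
pos 10 'c': at 1 (fail-walked)
pos 11 'c': at 8  ** P4@[10:11]
pos 12 'c': at 8 (fail-walked)  ** P4@[11:12]
pos 13 'c': at 8 (fail-walked)  ** P4@[12:13]
pos 14 'c': at 8 (fail-walked)  ** P4@[13:14]
pos 15 'a': at 2 (fail-walked)  ** P3@[15:15]
pos 16 'c': at 5  ** P1@[14:16],P6@[15:16]
pos 17 'c': at 8 (fail-walked)  ** P4@[16:17]
pos 18 'a': at 2 (fail-walked)  ** P3@[18:18]
pos 19 'd': at 0 (fail-walked)
pos 20 'b': at 9
pos 21 'a': at 10  ** P3@[21:21]
pos 22 'c': at 13 (fail-walked)  ** P6@[21:22]
pos 23 'd': at 0 (fail-walked)
pos 24 'b': at 9
pos 25 'a': at 10  ** P3@[25:25]
pos 26 'c': at 13 (fail-walked)  ** P6@[25:26]
pos 27 'a': at 2 (fail-walked)  ** P3@[27:27]
pos 28 'b': at 3
pos 29 'a': at 10 (fail-walked)  ** P3@[29:29]
pos 30 'd': at 11
pos 31 'b': at 12  ** P5@[28:31]
pos 32 'd': at 0 (fail-walked)
pos 33 'd': at 0
pos 34 'b': at 9
pos 35 'd': at 0 (fail-walked)
pos 36 'a': at 7  ** P3@[36:36]
pos 37 'c': at 13  ** P6@[36:37]
pos 38 'a': at 2 (fail-walked)  ** P3@[38:38]
pos 39 'c': at 5  ** P1@[37:39],P6@[38:39]
pos 40 'd': at 0 (fail-walked)
pos 41 'b': at 9
pos 42 'c': at 1 (fail-walked)
pos 43 'b': at 6  ** P2@[42:43]
pos 44 'd': at 0 (fail-walked)
pos 45 'c': at 1
pos 46 'b': at 6  ** P2@[45:46]
pos 47 'b': at 9 (fail-walked)
pos 48 'a': at 10  ** P3@[48:48]
pos 49 'd': at 11
pos 50 'b': at 12  ** P5@[47:50]
pos 51 'b': at 9 (fail-walked)
pos 52 'a': at 10  ** P3@[52:52]
pos 53 'd': at 11

All matches (sorted): [[1,3],[2,6],[3,4],[4,3],[5,1],[5,6],[6,4],[7,3],[9,0],[11,4],[12,4],[13,4],[14,4],[15,3],[16,1],[16,6],[17,4],[18,3],[21,3],[22,6],[25,3],[26,6],[27,3],[29,3],[31,5],[36,3],[37,6],[38,3],[39,1],[39,6],[43,2],[46,2],[48,3],[50,5],[52,3]]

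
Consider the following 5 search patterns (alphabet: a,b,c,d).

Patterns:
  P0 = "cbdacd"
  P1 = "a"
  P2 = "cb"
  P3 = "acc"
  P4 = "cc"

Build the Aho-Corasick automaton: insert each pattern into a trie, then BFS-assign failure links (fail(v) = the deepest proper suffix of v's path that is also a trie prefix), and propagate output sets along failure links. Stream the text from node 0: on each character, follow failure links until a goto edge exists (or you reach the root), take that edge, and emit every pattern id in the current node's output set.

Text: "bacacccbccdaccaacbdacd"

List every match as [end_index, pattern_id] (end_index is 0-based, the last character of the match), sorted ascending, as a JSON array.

Construct AC machine:
Trie (insert patterns):
  0='ε' goto a→7 c→1
  1='c' goto b→2 c→10
  2='cb' goto d→3  [P2 ends]
  3='cbd' goto a→4
  4='cbda' goto c→5
  5='cbdac' goto d→6
  6='cbdacd' goto ·  [P0 ends]
  7='a' goto c→8  [P1 ends]
  8='ac' goto c→9
  9='acc' goto ·  [P3 ends]
  10='cc' goto ·  [P4 ends]

BFS fail/out derivation:
  n1('c'): parent n0 fail=0; on 'c' 0 → fail=0;  out ∅∪∅=∅
  n7('a'): parent n0 fail=0; on 'a' 0 → fail=0;  out {1}∪∅={1}
  n2('cb'): parent n1 fail=0; on 'b' 0 → fail=0;  out {2}∪∅={2}
  n8('ac'): parent n7 fail=0; on 'c' 0 → fail=1;  out ∅∪∅=∅
  n10('cc'): parent n1 fail=0; on 'c' 0 → fail=1;  out {4}∪∅={4}
  n3('cbd'): parent n2 fail=0; on 'd' 0 → fail=0;  out ∅∪∅=∅
  n9('acc'): parent n8 fail=1; on 'c' 1 → fail=10;  out {3}∪{4}={3,4}
  n4('cbda'): parent n3 fail=0; on 'a' 0 → fail=7;  out ∅∪{1}={1}
  n5('cbdac'): parent n4 fail=7; on 'c' 7 → fail=8;  out ∅∪∅=∅
  n6('cbdacd'): parent n5 fail=8; on 'd' 8→1→0 → fail=0;  out {0}∪∅={0}

Run:
i=0 'b': node 0→0
i=1 'a': node 0→7  → match P1@[1:1]
i=2 'c': node 7→8
i=3 'a': node 8→7 (fail-walked)  → match P1@[3:3]
i=4 'c': node 7→8
i=5 'c': node 8→9  → match P3@[3:5],P4@[4:5]
i=6 'c': node 9→10 (fail-walked)  → match P4@[5:6]
i=7 'b': node 10→2 (fail-walked)  → match P2@[6:7]
i=8 'c': node 2→1 (fail-walked)
i=9 'c': node 1→10  → match P4@[8:9]
i=10 'd': node 10→0 (fail-walked)
i=11 'a': node 0→7  → match P1@[11:11]
i=12 'c': node 7→8
i=13 'c': node 8→9  → match P3@[11:13],P4@[12:13]
i=14 'a': node 9→7 (fail-walked)  → match P1@[14:14]
i=15 'a': node 7→7 (fail-walked)  → match P1@[15:15]
i=16 'c': node 7→8
i=17 'b': node 8→2 (fail-walked)  → match P2@[16:17]
i=18 'd': node 2→3
i=19 'a': node 3→4  → match P1@[19:19]
i=20 'c': node 4→5
i=21 'd': node 5→6  → match P0@[16:21]

Matches: [[1,1],[3,1],[5,3],[5,4],[6,4],[7,2],[9,4],[11,1],[13,3],[13,4],[14,1],[15,1],[17,2],[19,1],[21,0]]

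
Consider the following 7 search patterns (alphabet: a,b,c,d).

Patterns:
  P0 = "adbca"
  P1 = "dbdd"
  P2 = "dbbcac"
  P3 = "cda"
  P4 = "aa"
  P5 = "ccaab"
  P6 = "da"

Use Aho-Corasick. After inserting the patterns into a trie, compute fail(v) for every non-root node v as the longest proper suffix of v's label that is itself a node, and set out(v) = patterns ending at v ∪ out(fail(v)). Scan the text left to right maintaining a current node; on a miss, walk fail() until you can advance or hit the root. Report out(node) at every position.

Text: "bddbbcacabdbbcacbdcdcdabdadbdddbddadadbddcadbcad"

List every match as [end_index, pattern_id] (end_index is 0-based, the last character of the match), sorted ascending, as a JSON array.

Build automaton:
Trie (insert patterns):
  0='ε' goto a→1 c→14 d→6
  1='a' goto a→17 d→2
  2='ad' goto b→3
  3='adb' goto c→4
  4='adbc' goto a→5
  5='adbca' goto ·  [P0 ends]
  6='d' goto a→22 b→7
  7='db' goto b→10 d→8
  8='dbd' goto d→9
  9='dbdd' goto ·  [P1 ends]
  10='dbb' goto c→11
  11='dbbc' goto a→12
  12='dbbca' goto c→13
  13='dbbcac' goto ·  [P2 ends]
  14='c' goto c→18 d→15
  15='cd' goto a→16
  16='cda' goto ·  [P3 ends]
  17='aa' goto ·  [P4 ends]
  18='cc' goto a→19
  19='cca' goto a→20
  20='ccaa' goto b→21
  21='ccaab' goto ·  [P5 ends]
  22='da' goto ·  [P6 ends]

Failure links (BFS by depth):
  fail(1) 'a': from fail(0)=0 chase 'a': 0 ⇒ 0;  out=∅∪out(0)=∅
  fail(6) 'd': from fail(0)=0 chase 'd': 0 ⇒ 0;  out=∅∪out(0)=∅
  fail(14) 'c': from fail(0)=0 chase 'c': 0 ⇒ 0;  out=∅∪out(0)=∅
  fail(2) 'ad': from fail(1)=0 chase 'd': 0 ⇒ 6;  out=∅∪out(6)=∅
  fail(7) 'db': from fail(6)=0 chase 'b': 0 ⇒ 0;  out=∅∪out(0)=∅
  fail(15) 'cd': from fail(14)=0 chase 'd': 0 ⇒ 6;  out=∅∪out(6)=∅
  fail(17) 'aa': from fail(1)=0 chase 'a': 0 ⇒ 1;  out={4}∪out(1)={4}
  fail(18) 'cc': from fail(14)=0 chase 'c': 0 ⇒ 14;  out=∅∪out(14)=∅
  fail(22) 'da': from fail(6)=0 chase 'a': 0 ⇒ 1;  out={6}∪out(1)={6}
  fail(3) 'adb': from fail(2)=6 chase 'b': 6 ⇒ 7;  out=∅∪out(7)=∅
  fail(8) 'dbd': from fail(7)=0 chase 'd': 0 ⇒ 6;  out=∅∪out(6)=∅
  fail(10) 'dbb': from fail(7)=0 chase 'b': 0 ⇒ 0;  out=∅∪out(0)=∅
  fail(16) 'cda': from fail(15)=6 chase 'a': 6 ⇒ 22;  out={3}∪out(22)={3,6}
  fail(19) 'cca': from fail(18)=14 chase 'a': 14→0 ⇒ 1;  out=∅∪out(1)=∅
  fail(4) 'adbc': from fail(3)=7 chase 'c': 7→0 ⇒ 14;  out=∅∪out(14)=∅
  fail(9) 'dbdd': from fail(8)=6 chase 'd': 6→0 ⇒ 6;  out={1}∪out(6)={1}
  fail(11) 'dbbc': from fail(10)=0 chase 'c': 0 ⇒ 14;  out=∅∪out(14)=∅
  fail(20) 'ccaa': from fail(19)=1 chase 'a': 1 ⇒ 17;  out=∅∪out(17)={4}
  fail(5) 'adbca': from fail(4)=14 chase 'a': 14→0 ⇒ 1;  out={0}∪out(1)={0}
  fail(12) 'dbbca': from fail(11)=14 chase 'a': 14→0 ⇒ 1;  out=∅∪out(1)=∅
  fail(21) 'ccaab': from fail(20)=17 chase 'b': 17→1→0 ⇒ 0;  out={5}∪out(0)={5}
  fail(13) 'dbbcac': from fail(12)=1 chase 'c': 1→0 ⇒ 14;  out={2}∪out(14)={2}

Text stream:
pos 0 'b': at 0
pos 1 'd': at 6
pos 2 'd': at 6 (fail-walked)
pos 3 'b': at 7
pos 4 'b': at 10
pos 5 'c': at 11
pos 6 'a': at 12
pos 7 'c': at 13  emit P2@[2:7]
pos 8 'a': at 1 (fail-walked)
pos 9 'b': at 0 (fail-walked)
pos 10 'd': at 6
pos 11 'b': at 7
pos 12 'b': at 10
pos 13 'c': at 11
pos 14 'a': at 12
pos 15 'c': at 13  emit P2@[10:15]
pos 16 'b': at 0 (fail-walked)
pos 17 'd': at 6
pos 18 'c': at 14 (fail-walked)
pos 19 'd': at 15
pos 20 'c': at 14 (fail-walked)
pos 21 'd': at 15
pos 22 'a': at 16  emit P3@[20:22],P6@[21:22]
pos 23 'b': at 0 (fail-walked)
pos 24 'd': at 6
pos 25 'a': at 22  emit P6@[24:25]
pos 26 'd': at 2 (fail-walked)
pos 27 'b': at 3
pos 28 'd': at 8 (fail-walked)
pos 29 'd': at 9  emit P1@[26:29]
pos 30 'd': at 6 (fail-walked)
pos 31 'b': at 7
pos 32 'd': at 8
pos 33 'd': at 9  emit P1@[30:33]
pos 34 'a': at 22 (fail-walked)  emit P6@[33:34]
pos 35 'd': at 2 (fail-walked)
pos 36 'a': at 22 (fail-walked)  emit P6@[35:36]
pos 37 'd': at 2 (fail-walked)
pos 38 'b': at 3
pos 39 'd': at 8 (fail-walked)
pos 40 'd': at 9  emit P1@[37:40]
pos 41 'c': at 14 (fail-walked)
pos 42 'a': at 1 (fail-walked)
pos 43 'd': at 2
pos 44 'b': at 3
pos 45 'c': at 4
pos 46 'a': at 5  emit P0@[42:46]
pos 47 'd': at 2 (fail-walked)

Result: [[7,2],[15,2],[22,3],[22,6],[25,6],[29,1],[33,1],[34,6],[36,6],[40,1],[46,0]]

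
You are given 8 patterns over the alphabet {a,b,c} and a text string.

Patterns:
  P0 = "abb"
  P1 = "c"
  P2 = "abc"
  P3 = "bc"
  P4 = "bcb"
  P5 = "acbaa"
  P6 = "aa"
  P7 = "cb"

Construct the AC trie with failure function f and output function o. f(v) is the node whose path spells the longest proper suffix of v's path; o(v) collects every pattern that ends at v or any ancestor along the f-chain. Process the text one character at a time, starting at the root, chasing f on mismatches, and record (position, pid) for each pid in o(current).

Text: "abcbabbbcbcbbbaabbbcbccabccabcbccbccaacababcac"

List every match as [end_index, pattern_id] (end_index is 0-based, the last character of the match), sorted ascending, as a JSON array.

Build automaton:
Trie (insert patterns):
  n0 'ε': a→1 b→6 c→4
  n1 'a': a→13 b→2 c→9
  n2 'ab': b→3 c→5
  n3 'abb': ·  [P0 ends]
  n4 'c': b→14  [P1 ends]
  n5 'abc': ·  [P2 ends]
  n6 'b': c→7
  n7 'bc': b→8  [P3 ends]
  n8 'bcb': ·  [P4 ends]
  n9 'ac': b→10
  n10 'acb': a→11
  n11 'acba': a→12
  n12 'acbaa': ·  [P5 ends]
  n13 'aa': ·  [P6 ends]
  n14 'cb': ·  [P7 ends]

BFS fail/out derivation:
  fail(1) 'a': from fail(0)=0 chase 'a': 0 ⇒ 0;  out=∅∪out(0)=∅
  fail(4) 'c': from fail(0)=0 chase 'c': 0 ⇒ 0;  out={1}∪out(0)={1}
  fail(6) 'b': from fail(0)=0 chase 'b': 0 ⇒ 0;  out=∅∪out(0)=∅
  fail(2) 'ab': from fail(1)=0 chase 'b': 0 ⇒ 6;  out=∅∪out(6)=∅
  fail(7) 'bc': from fail(6)=0 chase 'c': 0 ⇒ 4;  out={3}∪out(4)={1,3}
  fail(9) 'ac': from fail(1)=0 chase 'c': 0 ⇒ 4;  out=∅∪out(4)={1}
  fail(13) 'aa': from fail(1)=0 chase 'a': 0 ⇒ 1;  out={6}∪out(1)={6}
  fail(14) 'cb': from fail(4)=0 chase 'b': 0 ⇒ 6;  out={7}∪out(6)={7}
  fail(3) 'abb': from fail(2)=6 chase 'b': 6→0 ⇒ 6;  out={0}∪out(6)={0}
  fail(5) 'abc': from fail(2)=6 chase 'c': 6 ⇒ 7;  out={2}∪out(7)={1,2,3}
  fail(8) 'bcb': from fail(7)=4 chase 'b': 4 ⇒ 14;  out={4}∪out(14)={4,7}
  fail(10) 'acb': from fail(9)=4 chase 'b': 4 ⇒ 14;  out=∅∪out(14)={7}
  fail(11) 'acba': from fail(10)=14 chase 'a': 14→6→0 ⇒ 1;  out=∅∪out(1)=∅
  fail(12) 'acbaa': from fail(11)=1 chase 'a': 1 ⇒ 13;  out={5}∪out(13)={5,6}

Run:
[0] read 'a'  n0⇒n1
[1] read 'b'  n1⇒n2
[2] read 'c'  n2⇒n5  emit P1@[2:2],P2@[0:2],P3@[1:2]
[3] read 'b'  n5⇒n8 ·f  emit P4@[1:3],P7@[2:3]
[4] read 'a'  n8⇒n1 ·f
[5] read 'b'  n1⇒n2
[6] read 'b'  n2⇒n3  emit P0@[4:6]
[7] read 'b'  n3⇒n6 ·f
[8] read 'c'  n6⇒n7  emit P1@[8:8],P3@[7:8]
[9] read 'b'  n7⇒n8  emit P4@[7:9],P7@[8:9]
[10] read 'c'  n8⇒n7 ·f  emit P1@[10:10],P3@[9:10]
[11] read 'b'  n7⇒n8  emit P4@[9:11],P7@[10:11]
[12] read 'b'  n8⇒n6 ·f
[13] read 'b'  n6⇒n6 ·f
[14] read 'a'  n6⇒n1 ·f
[15] read 'a'  n1⇒n13  emit P6@[14:15]
[16] read 'b'  n13⇒n2 ·f
[17] read 'b'  n2⇒n3  emit P0@[15:17]
[18] read 'b'  n3⇒n6 ·f
[19] read 'c'  n6⇒n7  emit P1@[19:19],P3@[18:19]
[20] read 'b'  n7⇒n8  emit P4@[18:20],P7@[19:20]
[21] read 'c'  n8⇒n7 ·f  emit P1@[21:21],P3@[20:21]
[22] read 'c'  n7⇒n4 ·f  emit P1@[22:22]
[23] read 'a'  n4⇒n1 ·f
[24] read 'b'  n1⇒n2
[25] read 'c'  n2⇒n5  emit P1@[25:25],P2@[23:25],P3@[24:25]
[26] read 'c'  n5⇒n4 ·f  emit P1@[26:26]
[27] read 'a'  n4⇒n1 ·f
[28] read 'b'  n1⇒n2
[29] read 'c'  n2⇒n5  emit P1@[29:29],P2@[27:29],P3@[28:29]
[30] read 'b'  n5⇒n8 ·f  emit P4@[28:30],P7@[29:30]
[31] read 'c'  n8⇒n7 ·f  emit P1@[31:31],P3@[30:31]
[32] read 'c'  n7⇒n4 ·f  emit P1@[32:32]
[33] read 'b'  n4⇒n14  emit P7@[32:33]
[34] read 'c'  n14⇒n7 ·f  emit P1@[34:34],P3@[33:34]
[35] read 'c'  n7⇒n4 ·f  emit P1@[35:35]
[36] read 'a'  n4⇒n1 ·f
[37] read 'a'  n1⇒n13  emit P6@[36:37]
[38] read 'c'  n13⇒n9 ·f  emit P1@[38:38]
[39] read 'a'  n9⇒n1 ·f
[40] read 'b'  n1⇒n2
[41] read 'a'  n2⇒n1 ·f
[42] read 'b'  n1⇒n2
[43] read 'c'  n2⇒n5  emit P1@[43:43],P2@[41:43],P3@[42:43]
[44] read 'a'  n5⇒n1 ·f
[45] read 'c'  n1⇒n9  emit P1@[45:45]

Result: [[2,1],[2,2],[2,3],[3,4],[3,7],[6,0],[8,1],[8,3],[9,4],[9,7],[10,1],[10,3],[11,4],[11,7],[15,6],[17,0],[19,1],[19,3],[20,4],[20,7],[21,1],[21,3],[22,1],[25,1],[25,2],[25,3],[26,1],[29,1],[29,2],[29,3],[30,4],[30,7],[31,1],[31,3],[32,1],[33,7],[34,1],[34,3],[35,1],[37,6],[38,1],[43,1],[43,2],[43,3],[45,1]]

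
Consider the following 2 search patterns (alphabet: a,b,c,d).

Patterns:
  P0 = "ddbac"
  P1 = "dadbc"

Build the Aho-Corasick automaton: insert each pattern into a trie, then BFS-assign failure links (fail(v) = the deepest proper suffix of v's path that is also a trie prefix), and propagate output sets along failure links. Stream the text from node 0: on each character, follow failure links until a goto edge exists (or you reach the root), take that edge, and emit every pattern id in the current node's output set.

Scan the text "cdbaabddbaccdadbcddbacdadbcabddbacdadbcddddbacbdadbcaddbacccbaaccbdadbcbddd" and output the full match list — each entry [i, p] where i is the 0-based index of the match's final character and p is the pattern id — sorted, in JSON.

Build:
Trie (insert patterns):
  n0 'ε': d→1
  n1 'd': a→6 d→2
  n2 'dd': b→3
  n3 'ddb': a→4
  n4 'ddba': c→5
  n5 'ddbac': ·  [P0 ends]
  n6 'da': d→7
  n7 'dad': b→8
  n8 'dadb': c→9
  n9 'dadbc': ·  [P1 ends]

BFS fail/out derivation:
  n1('d'): parent n0 fail=0; on 'd' 0 → fail=0;  out ∅∪∅=∅
  n2('dd'): parent n1 fail=0; on 'd' 0 → fail=1;  out ∅∪∅=∅
  n6('da'): parent n1 fail=0; on 'a' 0 → fail=0;  out ∅∪∅=∅
  n3('ddb'): parent n2 fail=1; on 'b' 1→0 → fail=0;  out ∅∪∅=∅
  n7('dad'): parent n6 fail=0; on 'd' 0 → fail=1;  out ∅∪∅=∅
  n4('ddba'): parent n3 fail=0; on 'a' 0 → fail=0;  out ∅∪∅=∅
  n8('dadb'): parent n7 fail=1; on 'b' 1→0 → fail=0;  out ∅∪∅=∅
  n5('ddbac'): parent n4 fail=0; on 'c' 0 → fail=0;  out {0}∪∅={0}
  n9('dadbc'): parent n8 fail=0; on 'c' 0 → fail=0;  out {1}∪∅={1}

Scan:
i=0 'c': node 0→0
i=1 'd': node 0→1
i=2 'b': node 1→0 (via fail)
i=3 'a': node 0→0
i=4 'a': node 0→0
i=5 'b': node 0→0
i=6 'd': node 0→1
i=7 'd': node 1→2
i=8 'b': node 2→3
i=9 'a': node 3→4
i=10 'c': node 4→5  → match P0@[6:10]
i=11 'c': node 5→0 (via fail)
i=12 'd': node 0→1
i=13 'a': node 1→6
i=14 'd': node 6→7
i=15 'b': node 7→8
i=16 'c': node 8→9  → match P1@[12:16]
i=17 'd': node 9→1 (via fail)
i=18 'd': node 1→2
i=19 'b': node 2→3
i=20 'a': node 3→4
i=21 'c': node 4→5  → match P0@[17:21]
i=22 'd': node 5→1 (via fail)
i=23 'a': node 1→6
i=24 'd': node 6→7
i=25 'b': node 7→8
i=26 'c': node 8→9  → match P1@[22:26]
i=27 'a': node 9→0 (via fail)
i=28 'b': node 0→0
i=29 'd': node 0→1
i=30 'd': node 1→2
i=31 'b': node 2→3
i=32 'a': node 3→4
i=33 'c': node 4→5  → match P0@[29:33]
i=34 'd': node 5→1 (via fail)
i=35 'a': node 1→6
i=36 'd': node 6→7
i=37 'b': node 7→8
i=38 'c': node 8→9  → match P1@[34:38]
i=39 'd': node 9→1 (via fail)
i=40 'd': node 1→2
i=41 'd': node 2→2 (via fail)
i=42 'd': node 2→2 (via fail)
i=43 'b': node 2→3
i=44 'a': node 3→4
i=45 'c': node 4→5  → match P0@[41:45]
i=46 'b': node 5→0 (via fail)
i=47 'd': node 0→1
i=48 'a': node 1→6
i=49 'd': node 6→7
i=50 'b': node 7→8
i=51 'c': node 8→9  → match P1@[47:51]
i=52 'a': node 9→0 (via fail)
i=53 'd': node 0→1
i=54 'd': node 1→2
i=55 'b': node 2→3
i=56 'a': node 3→4
i=57 'c': node 4→5  → match P0@[53:57]
i=58 'c': node 5→0 (via fail)
i=59 'c': node 0→0
i=60 'b': node 0→0
i=61 'a': node 0→0
i=62 'a': node 0→0
i=63 'c': node 0→0
i=64 'c': node 0→0
i=65 'b': node 0→0
i=66 'd': node 0→1
i=67 'a': node 1→6
i=68 'd': node 6→7
i=69 'b': node 7→8
i=70 'c': node 8→9  → match P1@[66:70]
i=71 'b': node 9→0 (via fail)
i=72 'd': node 0→1
i=73 'd': node 1→2
i=74 'd': node 2→2 (via fail)

Matches: [[10,0],[16,1],[21,0],[26,1],[33,0],[38,1],[45,0],[51,1],[57,0],[70,1]]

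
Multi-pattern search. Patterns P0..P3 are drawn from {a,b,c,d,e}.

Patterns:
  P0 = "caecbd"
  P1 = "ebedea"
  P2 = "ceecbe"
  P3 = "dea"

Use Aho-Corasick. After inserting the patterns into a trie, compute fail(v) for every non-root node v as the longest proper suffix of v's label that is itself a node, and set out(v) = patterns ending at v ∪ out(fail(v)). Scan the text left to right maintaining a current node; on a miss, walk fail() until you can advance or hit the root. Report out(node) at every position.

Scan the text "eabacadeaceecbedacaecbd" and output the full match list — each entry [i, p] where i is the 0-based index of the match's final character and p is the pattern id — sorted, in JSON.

Build automaton:
Trie nodes:
  0='ε' goto c→1 d→18 e→7
  1='c' goto a→2 e→13
  2='ca' goto e→3
  3='cae' goto c→4
  4='caec' goto b→5
  5='caecb' goto d→6
  6='caecbd' goto ·  [P0 ends]
  7='e' goto b→8
  8='eb' goto e→9
  9='ebe' goto d→10
  10='ebed' goto e→11
  11='ebede' goto a→12
  12='ebedea' goto ·  [P1 ends]
  13='ce' goto e→14
  14='cee' goto c→15
  15='ceec' goto b→16
  16='ceecb' goto e→17
  17='ceecbe' goto ·  [P2 ends]
  18='d' goto e→19
  19='de' goto a→20
  20='dea' goto ·  [P3 ends]

Failure links (BFS by depth):
  n1('c'): parent n0 fail=0; on 'c' 0 → fail=0;  out ∅∪∅=∅
  n7('e'): parent n0 fail=0; on 'e' 0 → fail=0;  out ∅∪∅=∅
  n18('d'): parent n0 fail=0; on 'd' 0 → fail=0;  out ∅∪∅=∅
  n2('ca'): parent n1 fail=0; on 'a' 0 → fail=0;  out ∅∪∅=∅
  n8('eb'): parent n7 fail=0; on 'b' 0 → fail=0;  out ∅∪∅=∅
  n13('ce'): parent n1 fail=0; on 'e' 0 → fail=7;  out ∅∪∅=∅
  n19('de'): parent n18 fail=0; on 'e' 0 → fail=7;  out ∅∪∅=∅
  n3('cae'): parent n2 fail=0; on 'e' 0 → fail=7;  out ∅∪∅=∅
  n9('ebe'): parent n8 fail=0; on 'e' 0 → fail=7;  out ∅∪∅=∅
  n14('cee'): parent n13 fail=7; on 'e' 7→0 → fail=7;  out ∅∪∅=∅
  n20('dea'): parent n19 fail=7; on 'a' 7→0 → fail=0;  out {3}∪∅={3}
  n4('caec'): parent n3 fail=7; on 'c' 7→0 → fail=1;  out ∅∪∅=∅
  n10('ebed'): parent n9 fail=7; on 'd' 7→0 → fail=18;  out ∅∪∅=∅
  n15('ceec'): parent n14 fail=7; on 'c' 7→0 → fail=1;  out ∅∪∅=∅
  n5('caecb'): parent n4 fail=1; on 'b' 1→0 → fail=0;  out ∅∪∅=∅
  n11('ebede'): parent n10 fail=18; on 'e' 18 → fail=19;  out ∅∪∅=∅
  n16('ceecb'): parent n15 fail=1; on 'b' 1→0 → fail=0;  out ∅∪∅=∅
  n6('caecbd'): parent n5 fail=0; on 'd' 0 → fail=18;  out {0}∪∅={0}
  n12('ebedea'): parent n11 fail=19; on 'a' 19 → fail=20;  out {1}∪{3}={1,3}
  n17('ceecbe'): parent n16 fail=0; on 'e' 0 → fail=7;  out {2}∪∅={2}

Scan:
i=0 'e': node 0→7
i=1 'a': node 7→0 (fail-walked)
i=2 'b': node 0→0
i=3 'a': node 0→0
i=4 'c': node 0→1
i=5 'a': node 1→2
i=6 'd': node 2→18 (fail-walked)
i=7 'e': node 18→19
i=8 'a': node 19→20  ** P3@[6:8]
i=9 'c': node 20→1 (fail-walked)
i=10 'e': node 1→13
i=11 'e': node 13→14
i=12 'c': node 14→15
i=13 'b': node 15→16
i=14 'e': node 16→17  ** P2@[9:14]
i=15 'd': node 17→18 (fail-walked)
i=16 'a': node 18→0 (fail-walked)
i=17 'c': node 0→1
i=18 'a': node 1→2
i=19 'e': node 2→3
i=20 'c': node 3→4
i=21 'b': node 4→5
i=22 'd': node 5→6  ** P0@[17:22]

All matches (sorted): [[8,3],[14,2],[22,0]]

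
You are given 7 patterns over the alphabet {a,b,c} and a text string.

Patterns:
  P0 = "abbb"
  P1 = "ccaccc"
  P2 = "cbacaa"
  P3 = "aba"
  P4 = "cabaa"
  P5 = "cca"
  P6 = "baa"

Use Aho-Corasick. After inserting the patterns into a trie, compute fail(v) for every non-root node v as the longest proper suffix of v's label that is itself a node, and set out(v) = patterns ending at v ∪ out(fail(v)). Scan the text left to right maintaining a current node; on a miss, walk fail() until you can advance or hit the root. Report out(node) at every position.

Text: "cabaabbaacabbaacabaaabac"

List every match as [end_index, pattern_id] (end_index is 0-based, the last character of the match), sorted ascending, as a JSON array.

Build automaton:
Trie (insert patterns):
  n0 'ε': a→1 b→21 c→5
  n1 'a': b→2
  n2 'ab': a→16 b→3
  n3 'abb': b→4
  n4 'abbb': ·  ←P0
  n5 'c': a→17 b→11 c→6
  n6 'cc': a→7
  n7 'cca': c→8  ←P5
  n8 'ccac': c→9
  n9 'ccacc': c→10
  n10 'ccaccc': ·  ←P1
  n11 'cb': a→12
  n12 'cba': c→13
  n13 'cbac': a→14
  n14 'cbaca': a→15
  n15 'cbacaa': ·  ←P2
  n16 'aba': ·  ←P3
  n17 'ca': b→18
  n18 'cab': a→19
  n19 'caba': a→20
  n20 'cabaa': ·  ←P4
  n21 'b': a→22
  n22 'ba': a→23
  n23 'baa': ·  ←P6

BFS fail/out derivation:
  n1('a'): parent n0 fail=0; on 'a' 0 → fail=0;  out ∅∪∅=∅
  n5('c'): parent n0 fail=0; on 'c' 0 → fail=0;  out ∅∪∅=∅
  n21('b'): parent n0 fail=0; on 'b' 0 → fail=0;  out ∅∪∅=∅
  n2('ab'): parent n1 fail=0; on 'b' 0 → fail=21;  out ∅∪∅=∅
  n6('cc'): parent n5 fail=0; on 'c' 0 → fail=5;  out ∅∪∅=∅
  n11('cb'): parent n5 fail=0; on 'b' 0 → fail=21;  out ∅∪∅=∅
  n17('ca'): parent n5 fail=0; on 'a' 0 → fail=1;  out ∅∪∅=∅
  n22('ba'): parent n21 fail=0; on 'a' 0 → fail=1;  out ∅∪∅=∅
  n3('abb'): parent n2 fail=21; on 'b' 21→0 → fail=21;  out ∅∪∅=∅
  n7('cca'): parent n6 fail=5; on 'a' 5 → fail=17;  out {5}∪∅={5}
  n12('cba'): parent n11 fail=21; on 'a' 21 → fail=22;  out ∅∪∅=∅
  n16('aba'): parent n2 fail=21; on 'a' 21 → fail=22;  out {3}∪∅={3}
  n18('cab'): parent n17 fail=1; on 'b' 1 → fail=2;  out ∅∪∅=∅
  n23('baa'): parent n22 fail=1; on 'a' 1→0 → fail=1;  out {6}∪∅={6}
  n4('abbb'): parent n3 fail=21; on 'b' 21→0 → fail=21;  out {0}∪∅={0}
  n8('ccac'): parent n7 fail=17; on 'c' 17→1→0 → fail=5;  out ∅∪∅=∅
  n13('cbac'): parent n12 fail=22; on 'c' 22→1→0 → fail=5;  out ∅∪∅=∅
  n19('caba'): parent n18 fail=2; on 'a' 2 → fail=16;  out ∅∪{3}={3}
  n9('ccacc'): parent n8 fail=5; on 'c' 5 → fail=6;  out ∅∪∅=∅
  n14('cbaca'): parent n13 fail=5; on 'a' 5 → fail=17;  out ∅∪∅=∅
  n20('cabaa'): parent n19 fail=16; on 'a' 16→22 → fail=23;  out {4}∪{6}={4,6}
  n10('ccaccc'): parent n9 fail=6; on 'c' 6→5 → fail=6;  out {1}∪∅={1}
  n15('cbacaa'): parent n14 fail=17; on 'a' 17→1→0 → fail=1;  out {2}∪∅={2}

Scan:
i=0 'c': node 0→5
i=1 'a': node 5→17
i=2 'b': node 17→18
i=3 'a': node 18→19  emit P3@[1:3]
i=4 'a': node 19→20  emit P4@[0:4],P6@[2:4]
i=5 'b': node 20→2 ·f
i=6 'b': node 2→3
i=7 'a': node 3→22 ·f
i=8 'a': node 22→23  emit P6@[6:8]
i=9 'c': node 23→5 ·f
i=10 'a': node 5→17
i=11 'b': node 17→18
i=12 'b': node 18→3 ·f
i=13 'a': node 3→22 ·f
i=14 'a': node 22→23  emit P6@[12:14]
i=15 'c': node 23→5 ·f
i=16 'a': node 5→17
i=17 'b': node 17→18
i=18 'a': node 18→19  emit P3@[16:18]
i=19 'a': node 19→20  emit P4@[15:19],P6@[17:19]
i=20 'a': node 20→1 ·f
i=21 'b': node 1→2
i=22 'a': node 2→16  emit P3@[20:22]
i=23 'c': node 16→5 ·f

Matches: [[3,3],[4,4],[4,6],[8,6],[14,6],[18,3],[19,4],[19,6],[22,3]]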